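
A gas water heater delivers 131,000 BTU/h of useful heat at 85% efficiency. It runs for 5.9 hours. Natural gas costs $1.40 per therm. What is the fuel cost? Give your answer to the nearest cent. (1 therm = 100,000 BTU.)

Heat delivered = 131,000 BTU/h × 5.9 h = 772,900 BTU
Gas input = 772,900 / 0.85 = 909,294 BTU
= 909,294 / 100,000 = 9.093 therm
Cost = 9.093 × $1.40/therm = $12.73

$12.73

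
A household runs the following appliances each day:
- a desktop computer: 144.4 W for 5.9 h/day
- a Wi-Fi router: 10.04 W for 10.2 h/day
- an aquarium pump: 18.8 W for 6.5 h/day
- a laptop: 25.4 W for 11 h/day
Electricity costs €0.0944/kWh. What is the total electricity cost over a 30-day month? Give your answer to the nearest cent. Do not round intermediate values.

desktop computer: 144.4 W × 5.9 h × 30 d = 25,559 Wh = 25.56 kWh
Wi-Fi router: 10.04 W × 10.2 h × 30 d = 3,072 Wh = 3.072 kWh
aquarium pump: 18.8 W × 6.5 h × 30 d = 3,666 Wh = 3.666 kWh
laptop: 25.4 W × 11 h × 30 d = 8,382 Wh = 8.382 kWh
Total energy = 25.56 + 3.072 + 3.666 + 8.382 = 40.68 kWh
Cost = 40.68 kWh × €0.0944 = €3.84

€3.84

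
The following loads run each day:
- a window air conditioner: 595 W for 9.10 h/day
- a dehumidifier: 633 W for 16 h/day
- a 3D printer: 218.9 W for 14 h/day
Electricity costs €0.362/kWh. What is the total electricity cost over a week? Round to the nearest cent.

€47.15

window air conditioner: 595 W × 9.10 h × 7 d = 37,902 Wh = 37.9 kWh
dehumidifier: 633 W × 16 h × 7 d = 70,896 Wh = 70.9 kWh
3D printer: 218.9 W × 14 h × 7 d = 21,452 Wh = 21.45 kWh
Total energy = 37.9 + 70.9 + 21.45 = 130.2 kWh
Cost = 130.2 kWh × €0.362 = €47.15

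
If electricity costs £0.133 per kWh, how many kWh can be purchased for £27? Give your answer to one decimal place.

203.0 kWh

£27 / £0.133 per kWh = 203 kWh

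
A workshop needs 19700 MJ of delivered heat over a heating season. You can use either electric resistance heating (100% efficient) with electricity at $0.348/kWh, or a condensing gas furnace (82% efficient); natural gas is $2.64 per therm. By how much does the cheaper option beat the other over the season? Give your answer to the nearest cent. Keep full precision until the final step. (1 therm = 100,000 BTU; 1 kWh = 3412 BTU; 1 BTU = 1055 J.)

$1303.33

Heat load = 19700 MJ = 19,700,000,000 J / 1055 = 18,672,986 BTU
Gas: input = 18,672,986 / 0.82 = 22,771,934 BTU = 227.7 therm → 227.7 × $2.64 = $601.18
Electric: 18,672,986 BTU / 3412 = 5,473 kWh → × $0.348 = $1,904.51
Difference = |$601.18 − $1,904.51| = $1,303.33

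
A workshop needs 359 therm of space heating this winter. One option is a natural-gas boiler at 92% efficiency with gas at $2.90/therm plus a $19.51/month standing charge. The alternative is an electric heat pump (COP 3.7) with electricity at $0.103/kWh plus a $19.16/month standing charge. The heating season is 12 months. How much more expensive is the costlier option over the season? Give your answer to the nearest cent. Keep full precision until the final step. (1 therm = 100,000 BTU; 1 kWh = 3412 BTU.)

Heat load = 359 therm × 100,000 = 35,900,000 BTU
Gas: input = 35,900,000 / 0.92 = 39,021,739 BTU = 390.2 therm → 390.2 × $2.90 = $1,131.63; + 12 × $19.51 standing = $1,365.75
Heat pump: 35,900,000 BTU / 3412 = 10,520 kWh heat; / 3.7 = 2,844 kWh in → × $0.103 = $292.90; + 12 × $19.16 standing = $522.82
Difference = |$1,365.75 − $522.82| = $842.93

$842.93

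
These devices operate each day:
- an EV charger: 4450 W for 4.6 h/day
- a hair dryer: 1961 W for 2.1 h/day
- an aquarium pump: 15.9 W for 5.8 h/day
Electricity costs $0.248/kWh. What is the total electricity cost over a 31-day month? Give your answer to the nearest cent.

$189.74

EV charger: 4450 W × 4.6 h × 31 d = 634,570 Wh = 634.6 kWh
hair dryer: 1961 W × 2.1 h × 31 d = 127,661 Wh = 127.7 kWh
aquarium pump: 15.9 W × 5.8 h × 31 d = 2,859 Wh = 2.859 kWh
Total energy = 634.6 + 127.7 + 2.859 = 765.1 kWh
Cost = 765.1 kWh × $0.248 = $189.74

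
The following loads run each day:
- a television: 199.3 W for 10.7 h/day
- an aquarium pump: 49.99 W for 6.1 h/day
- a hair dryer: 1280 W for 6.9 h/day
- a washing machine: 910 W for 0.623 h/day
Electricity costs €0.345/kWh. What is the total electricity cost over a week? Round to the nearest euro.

€29

television: 199.3 W × 10.7 h × 7 d = 14,928 Wh = 14.93 kWh
aquarium pump: 49.99 W × 6.1 h × 7 d = 2,135 Wh = 2.135 kWh
hair dryer: 1280 W × 6.9 h × 7 d = 61,824 Wh = 61.82 kWh
washing machine: 910 W × 0.623 h × 7 d = 3,969 Wh = 3.969 kWh
Total energy = 14.93 + 2.135 + 61.82 + 3.969 = 82.85 kWh
Cost = 82.85 kWh × €0.345 = €28.58 ≈ €29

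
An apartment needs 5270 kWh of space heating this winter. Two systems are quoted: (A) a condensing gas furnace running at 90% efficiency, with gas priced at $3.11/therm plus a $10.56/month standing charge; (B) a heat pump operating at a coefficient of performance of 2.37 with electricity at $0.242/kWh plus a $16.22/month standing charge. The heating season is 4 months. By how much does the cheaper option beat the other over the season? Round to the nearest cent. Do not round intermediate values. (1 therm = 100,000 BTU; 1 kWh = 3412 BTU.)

Heat load = 5270 kWh × 3412 = 17,981,240 BTU
Gas: input = 17,981,240 / 0.90 = 19,979,156 BTU = 199.8 therm → 199.8 × $3.11 = $621.35; + 4 × $10.56 standing = $663.59
Heat pump: 17,981,240 BTU / 3412 = 5,270 kWh heat; / 2.37 = 2,224 kWh in → × $0.242 = $538.12; + 4 × $16.22 standing = $603.00
Difference = |$663.59 − $603.00| = $60.59

$60.59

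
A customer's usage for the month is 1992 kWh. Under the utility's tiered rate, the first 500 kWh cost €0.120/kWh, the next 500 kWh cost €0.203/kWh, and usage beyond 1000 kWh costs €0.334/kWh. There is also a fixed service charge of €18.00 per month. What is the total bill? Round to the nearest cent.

€510.83

First 500 kWh × €0.120 = €60.00
Next 500 kWh × €0.203 = €101.50
Remaining 992 kWh × €0.334 = €331.33
Energy charge = €492.83; + service €18.00 = €510.83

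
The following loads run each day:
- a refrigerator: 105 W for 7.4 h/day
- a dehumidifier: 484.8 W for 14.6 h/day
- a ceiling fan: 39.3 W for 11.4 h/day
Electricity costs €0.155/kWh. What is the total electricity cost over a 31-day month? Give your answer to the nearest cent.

refrigerator: 105 W × 7.4 h × 31 d = 24,087 Wh = 24.09 kWh
dehumidifier: 484.8 W × 14.6 h × 31 d = 219,420 Wh = 219.4 kWh
ceiling fan: 39.3 W × 11.4 h × 31 d = 13,889 Wh = 13.89 kWh
Total energy = 24.09 + 219.4 + 13.89 = 257.4 kWh
Cost = 257.4 kWh × €0.155 = €39.90

€39.90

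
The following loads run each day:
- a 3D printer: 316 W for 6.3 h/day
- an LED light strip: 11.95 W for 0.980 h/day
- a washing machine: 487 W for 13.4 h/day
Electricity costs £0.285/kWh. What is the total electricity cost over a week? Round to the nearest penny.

£17.01

3D printer: 316 W × 6.3 h × 7 d = 13,936 Wh = 13.94 kWh
LED light strip: 11.95 W × 0.980 h × 7 d = 82 Wh = 0.08198 kWh
washing machine: 487 W × 13.4 h × 7 d = 45,681 Wh = 45.68 kWh
Total energy = 13.94 + 0.08198 + 45.68 = 59.7 kWh
Cost = 59.7 kWh × £0.285 = £17.01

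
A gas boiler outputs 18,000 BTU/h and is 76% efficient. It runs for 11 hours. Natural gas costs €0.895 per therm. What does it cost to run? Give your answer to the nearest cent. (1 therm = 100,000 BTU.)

Heat delivered = 18,000 BTU/h × 11 h = 198,000 BTU
Gas input = 198,000 / 0.76 = 260,526 BTU
= 260,526 / 100,000 = 2.605 therm
Cost = 2.605 × €0.895/therm = €2.33

€2.33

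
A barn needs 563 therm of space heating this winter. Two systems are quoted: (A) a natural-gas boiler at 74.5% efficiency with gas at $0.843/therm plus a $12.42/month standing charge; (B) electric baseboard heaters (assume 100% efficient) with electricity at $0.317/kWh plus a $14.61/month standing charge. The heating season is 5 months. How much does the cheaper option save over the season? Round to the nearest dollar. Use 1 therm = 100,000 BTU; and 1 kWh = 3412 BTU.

Heat load = 563 therm × 100,000 = 56,300,000 BTU
Gas: input = 56,300,000 / 0.745 = 75,570,470 BTU = 755.7 therm → 755.7 × $0.843 = $637.06; + 5 × $12.42 standing = $699.16
Electric: 56,300,000 BTU / 3412 = 16,500 kWh → × $0.317 = $5,230.69; + 5 × $14.61 standing = $5,303.74
Difference = |$699.16 − $5,303.74| = $4,604.58 ≈ $4605

$4605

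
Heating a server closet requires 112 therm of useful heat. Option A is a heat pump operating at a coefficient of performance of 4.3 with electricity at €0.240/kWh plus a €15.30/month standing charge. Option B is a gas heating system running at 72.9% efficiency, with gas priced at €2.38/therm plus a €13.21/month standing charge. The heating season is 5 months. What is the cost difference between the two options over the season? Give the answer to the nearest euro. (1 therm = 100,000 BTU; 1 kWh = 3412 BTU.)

Heat load = 112 therm × 100,000 = 11,200,000 BTU
Gas: input = 11,200,000 / 0.729 = 15,363,512 BTU = 153.6 therm → 153.6 × €2.38 = €365.65; + 5 × €13.21 standing = €431.70
Heat pump: 11,200,000 BTU / 3412 = 3,283 kWh heat; / 4.3 = 763.4 kWh in → × €0.240 = €183.21; + 5 × €15.30 standing = €259.71
Difference = |€431.70 − €259.71| = €171.99 ≈ €172

€172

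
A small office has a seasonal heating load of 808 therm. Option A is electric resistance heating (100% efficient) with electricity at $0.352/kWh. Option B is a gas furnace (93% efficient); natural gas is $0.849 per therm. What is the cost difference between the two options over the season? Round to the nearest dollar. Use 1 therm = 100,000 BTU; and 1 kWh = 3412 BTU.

$7598

Heat load = 808 therm × 100,000 = 80,800,000 BTU
Gas: input = 80,800,000 / 0.93 = 86,881,720 BTU = 868.8 therm → 868.8 × $0.849 = $737.63
Electric: 80,800,000 BTU / 3412 = 23,680 kWh → × $0.352 = $8,335.76
Difference = |$737.63 − $8,335.76| = $7,598.13 ≈ $7598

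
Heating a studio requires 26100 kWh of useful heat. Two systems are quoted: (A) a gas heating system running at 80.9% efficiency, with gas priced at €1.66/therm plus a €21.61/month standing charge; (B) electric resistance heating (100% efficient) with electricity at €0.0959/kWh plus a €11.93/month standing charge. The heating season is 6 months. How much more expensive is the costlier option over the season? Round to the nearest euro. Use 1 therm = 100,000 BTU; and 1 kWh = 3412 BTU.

Heat load = 26100 kWh × 3412 = 89,053,200 BTU
Gas: input = 89,053,200 / 0.809 = 110,078,121 BTU = 1,101 therm → 1,101 × €1.66 = €1,827.30; + 6 × €21.61 standing = €1,956.96
Electric: 89,053,200 BTU / 3412 = 26,100 kWh → × €0.0959 = €2,502.99; + 6 × €11.93 standing = €2,574.57
Difference = |€1,956.96 − €2,574.57| = €617.61 ≈ €618

€618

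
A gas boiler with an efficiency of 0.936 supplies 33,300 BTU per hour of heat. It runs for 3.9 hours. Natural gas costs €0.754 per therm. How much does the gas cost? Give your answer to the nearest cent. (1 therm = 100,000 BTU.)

Heat delivered = 33,300 BTU/h × 3.9 h = 129,870 BTU
Gas input = 129,870 / 0.936 = 138,750 BTU
= 138,750 / 100,000 = 1.387 therm
Cost = 1.387 × €0.754/therm = €1.05

€1.05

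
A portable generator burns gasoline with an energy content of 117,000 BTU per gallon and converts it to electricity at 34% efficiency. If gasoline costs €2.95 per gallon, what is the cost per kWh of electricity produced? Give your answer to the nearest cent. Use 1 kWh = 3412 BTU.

€0.25

Electrical output per gallon = 117,000 BTU × 0.34 / 3412 BTU/kWh = 11.66 kWh
Cost per kWh = €2.95 / 11.66 kWh = €0.253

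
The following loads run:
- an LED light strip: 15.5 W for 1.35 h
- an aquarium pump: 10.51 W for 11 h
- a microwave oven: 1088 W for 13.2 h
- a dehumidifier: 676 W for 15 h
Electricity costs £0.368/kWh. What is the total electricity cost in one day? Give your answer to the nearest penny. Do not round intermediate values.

£9.07

LED light strip: 15.5 W × 1.35 h = 21 Wh = 0.02092 kWh
aquarium pump: 10.51 W × 11 h = 116 Wh = 0.1156 kWh
microwave oven: 1088 W × 13.2 h = 14,362 Wh = 14.36 kWh
dehumidifier: 676 W × 15 h = 10,140 Wh = 10.14 kWh
Total energy = 0.02092 + 0.1156 + 14.36 + 10.14 = 24.64 kWh
Cost = 24.64 kWh × £0.368 = £9.07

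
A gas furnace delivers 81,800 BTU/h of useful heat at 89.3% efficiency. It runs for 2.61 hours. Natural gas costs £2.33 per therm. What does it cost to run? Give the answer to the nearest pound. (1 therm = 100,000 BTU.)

Heat delivered = 81,800 BTU/h × 2.61 h = 213,498 BTU
Gas input = 213,498 / 0.893 = 239,080 BTU
= 239,080 / 100,000 = 2.391 therm
Cost = 2.391 × £2.33/therm = £5.57 ≈ £6

£6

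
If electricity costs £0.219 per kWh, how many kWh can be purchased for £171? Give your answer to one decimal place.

780.8 kWh

£171 / £0.219 per kWh = 780.8 kWh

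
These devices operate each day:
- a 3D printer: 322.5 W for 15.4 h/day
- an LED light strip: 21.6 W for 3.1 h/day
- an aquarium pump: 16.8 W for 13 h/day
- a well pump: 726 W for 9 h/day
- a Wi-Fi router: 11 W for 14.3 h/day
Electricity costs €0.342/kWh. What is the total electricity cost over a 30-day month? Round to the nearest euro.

3D printer: 322.5 W × 15.4 h × 30 d = 148,995 Wh = 149 kWh
LED light strip: 21.6 W × 3.1 h × 30 d = 2,009 Wh = 2.009 kWh
aquarium pump: 16.8 W × 13 h × 30 d = 6,552 Wh = 6.552 kWh
well pump: 726 W × 9 h × 30 d = 196,020 Wh = 196 kWh
Wi-Fi router: 11 W × 14.3 h × 30 d = 4,719 Wh = 4.719 kWh
Total energy = 149 + 2.009 + 6.552 + 196 + 4.719 = 358.3 kWh
Cost = 358.3 kWh × €0.342 = €122.54 ≈ €123

€123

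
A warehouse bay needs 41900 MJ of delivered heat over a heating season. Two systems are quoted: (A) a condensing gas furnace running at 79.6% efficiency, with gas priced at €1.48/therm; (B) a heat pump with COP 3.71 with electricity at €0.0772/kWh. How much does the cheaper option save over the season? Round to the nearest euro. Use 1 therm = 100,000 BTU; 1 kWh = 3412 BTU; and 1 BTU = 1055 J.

Heat load = 41900 MJ = 41,900,000,000 J / 1055 = 39,715,640 BTU
Gas: input = 39,715,640 / 0.796 = 49,894,020 BTU = 498.9 therm → 498.9 × €1.48 = €738.43
Heat pump: 39,715,640 BTU / 3412 = 11,640 kWh heat; / 3.71 = 3,137 kWh in → × €0.0772 = €242.21
Difference = |€738.43 − €242.21| = €496.22 ≈ €496

€496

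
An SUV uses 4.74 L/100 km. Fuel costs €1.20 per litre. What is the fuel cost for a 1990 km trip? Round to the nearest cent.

Fuel = 4.74 L/100 km × 1990 km / 100 = 94.33 L
Cost = 94.33 L × €1.20/L = €113.19

€113.19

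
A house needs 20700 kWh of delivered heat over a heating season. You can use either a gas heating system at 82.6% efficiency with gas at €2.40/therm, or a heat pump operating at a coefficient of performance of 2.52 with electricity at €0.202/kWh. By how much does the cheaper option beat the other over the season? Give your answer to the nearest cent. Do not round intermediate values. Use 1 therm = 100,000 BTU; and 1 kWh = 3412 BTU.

€392.87

Heat load = 20700 kWh × 3412 = 70,628,400 BTU
Gas: input = 70,628,400 / 0.826 = 85,506,538 BTU = 855.1 therm → 855.1 × €2.40 = €2,052.16
Heat pump: 70,628,400 BTU / 3412 = 20,700 kWh heat; / 2.52 = 8,214 kWh in → × €0.202 = €1,659.29
Difference = |€2,052.16 − €1,659.29| = €392.87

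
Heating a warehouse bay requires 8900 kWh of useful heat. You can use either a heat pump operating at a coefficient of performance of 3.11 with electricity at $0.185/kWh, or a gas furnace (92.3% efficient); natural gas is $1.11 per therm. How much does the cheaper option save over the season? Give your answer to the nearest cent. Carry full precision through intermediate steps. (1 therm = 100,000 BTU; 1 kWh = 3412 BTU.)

$164.23

Heat load = 8900 kWh × 3412 = 30,366,800 BTU
Gas: input = 30,366,800 / 0.923 = 32,900,108 BTU = 329 therm → 329 × $1.11 = $365.19
Heat pump: 30,366,800 BTU / 3412 = 8,900 kWh heat; / 3.11 = 2,862 kWh in → × $0.185 = $529.42
Difference = |$365.19 − $529.42| = $164.23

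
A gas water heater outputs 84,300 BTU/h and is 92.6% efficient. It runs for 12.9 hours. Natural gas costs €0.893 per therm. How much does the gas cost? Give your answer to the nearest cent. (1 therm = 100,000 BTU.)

Heat delivered = 84,300 BTU/h × 12.9 h = 1,087,470 BTU
Gas input = 1,087,470 / 0.926 = 1,174,374 BTU
= 1,174,374 / 100,000 = 11.74 therm
Cost = 11.74 × €0.893/therm = €10.49

€10.49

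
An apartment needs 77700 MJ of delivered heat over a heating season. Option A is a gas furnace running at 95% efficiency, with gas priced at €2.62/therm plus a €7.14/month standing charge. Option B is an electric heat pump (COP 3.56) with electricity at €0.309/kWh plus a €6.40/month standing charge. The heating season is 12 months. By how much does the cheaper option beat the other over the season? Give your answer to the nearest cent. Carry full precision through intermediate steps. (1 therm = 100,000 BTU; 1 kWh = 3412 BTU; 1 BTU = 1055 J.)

€166.49

Heat load = 77700 MJ = 77,700,000,000 J / 1055 = 73,649,289 BTU
Gas: input = 73,649,289 / 0.95 = 77,525,567 BTU = 775.3 therm → 775.3 × €2.62 = €2,031.17; + 12 × €7.14 standing = €2,116.85
Heat pump: 73,649,289 BTU / 3412 = 21,590 kWh heat; / 3.56 = 6,063 kWh in → × €0.309 = €1,873.56; + 12 × €6.40 standing = €1,950.36
Difference = |€2,116.85 − €1,950.36| = €166.49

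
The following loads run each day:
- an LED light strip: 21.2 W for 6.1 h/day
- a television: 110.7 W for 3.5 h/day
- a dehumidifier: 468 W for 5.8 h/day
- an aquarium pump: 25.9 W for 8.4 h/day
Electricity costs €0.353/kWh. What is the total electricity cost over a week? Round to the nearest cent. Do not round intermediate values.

€8.52

LED light strip: 21.2 W × 6.1 h × 7 d = 905 Wh = 0.9052 kWh
television: 110.7 W × 3.5 h × 7 d = 2,712 Wh = 2.712 kWh
dehumidifier: 468 W × 5.8 h × 7 d = 19,001 Wh = 19 kWh
aquarium pump: 25.9 W × 8.4 h × 7 d = 1,523 Wh = 1.523 kWh
Total energy = 0.9052 + 2.712 + 19 + 1.523 = 24.14 kWh
Cost = 24.14 kWh × €0.353 = €8.52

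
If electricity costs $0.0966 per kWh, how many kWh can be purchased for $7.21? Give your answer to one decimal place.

$7.21 / $0.0966 per kWh = 74.64 kWh

74.6 kWh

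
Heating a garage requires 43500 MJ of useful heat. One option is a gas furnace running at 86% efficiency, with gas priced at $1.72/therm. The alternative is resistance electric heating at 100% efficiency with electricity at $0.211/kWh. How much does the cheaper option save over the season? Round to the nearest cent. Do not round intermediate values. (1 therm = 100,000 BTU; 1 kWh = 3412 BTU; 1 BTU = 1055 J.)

Heat load = 43500 MJ = 43,500,000,000 J / 1055 = 41,232,227 BTU
Gas: input = 41,232,227 / 0.86 = 47,944,451 BTU = 479.4 therm → 479.4 × $1.72 = $824.64
Electric: 41,232,227 BTU / 3412 = 12,080 kWh → × $0.211 = $2,549.82
Difference = |$824.64 − $2,549.82| = $1,725.18

$1725.18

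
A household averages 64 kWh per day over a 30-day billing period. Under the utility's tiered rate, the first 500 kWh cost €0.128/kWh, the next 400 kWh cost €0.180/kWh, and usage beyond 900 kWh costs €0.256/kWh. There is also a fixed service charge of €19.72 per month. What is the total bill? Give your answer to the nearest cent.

€416.84

Usage = 64 kWh/day × 30 days = 1920 kWh
First 500 kWh × €0.128 = €64.00
Next 400 kWh × €0.180 = €72.00
Remaining 1020 kWh × €0.256 = €261.12
Energy charge = €397.12; + service €19.72 = €416.84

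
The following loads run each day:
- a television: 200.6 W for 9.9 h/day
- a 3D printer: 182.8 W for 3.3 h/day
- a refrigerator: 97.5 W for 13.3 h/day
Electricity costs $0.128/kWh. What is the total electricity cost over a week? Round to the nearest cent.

television: 200.6 W × 9.9 h × 7 d = 13,902 Wh = 13.9 kWh
3D printer: 182.8 W × 3.3 h × 7 d = 4,223 Wh = 4.223 kWh
refrigerator: 97.5 W × 13.3 h × 7 d = 9,077 Wh = 9.077 kWh
Total energy = 13.9 + 4.223 + 9.077 = 27.2 kWh
Cost = 27.2 kWh × $0.128 = $3.48

$3.48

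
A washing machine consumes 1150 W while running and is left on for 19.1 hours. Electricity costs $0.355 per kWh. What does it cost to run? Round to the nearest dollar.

$8

Energy = 1150 W × 19.1 h = 21,965 Wh = 21.96 kWh
Cost = 21.96 kWh × $0.355/kWh = $7.80 ≈ $8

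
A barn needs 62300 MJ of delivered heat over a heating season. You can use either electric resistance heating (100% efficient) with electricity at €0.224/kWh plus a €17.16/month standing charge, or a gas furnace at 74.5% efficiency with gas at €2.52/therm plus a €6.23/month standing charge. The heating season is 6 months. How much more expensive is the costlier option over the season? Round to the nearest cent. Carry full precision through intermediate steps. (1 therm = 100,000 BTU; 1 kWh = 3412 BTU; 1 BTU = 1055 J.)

€1944.92

Heat load = 62300 MJ = 62,300,000,000 J / 1055 = 59,052,133 BTU
Gas: input = 59,052,133 / 0.745 = 79,264,608 BTU = 792.6 therm → 792.6 × €2.52 = €1,997.47; + 6 × €6.23 standing = €2,034.85
Electric: 59,052,133 BTU / 3412 = 17,310 kWh → × €0.224 = €3,876.81; + 6 × €17.16 standing = €3,979.77
Difference = |€2,034.85 − €3,979.77| = €1,944.92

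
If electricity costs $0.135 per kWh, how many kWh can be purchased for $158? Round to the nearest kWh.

1170 kWh

$158 / $0.135 per kWh = 1,170 kWh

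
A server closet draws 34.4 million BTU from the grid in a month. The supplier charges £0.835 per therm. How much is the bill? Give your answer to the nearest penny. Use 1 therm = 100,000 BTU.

£287.24

34.4 million BTU × (10 therm/million BTU) = 344 therm
Cost = 344 therm × £0.835/therm = £287.24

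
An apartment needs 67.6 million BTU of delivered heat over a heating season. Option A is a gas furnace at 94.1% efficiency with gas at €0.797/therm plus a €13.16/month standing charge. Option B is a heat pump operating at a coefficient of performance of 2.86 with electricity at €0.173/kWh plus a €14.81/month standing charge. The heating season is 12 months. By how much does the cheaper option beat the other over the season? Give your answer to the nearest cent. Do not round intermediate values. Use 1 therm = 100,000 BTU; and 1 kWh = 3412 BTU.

Heat load = 67.6 × 10⁶ BTU = 67,600,000 BTU
Gas: input = 67,600,000 / 0.941 = 71,838,470 BTU = 718.4 therm → 718.4 × €0.797 = €572.55; + 12 × €13.16 standing = €730.47
Heat pump: 67,600,000 BTU / 3412 = 19,810 kWh heat; / 2.86 = 6,927 kWh in → × €0.173 = €1,198.44; + 12 × €14.81 standing = €1,376.16
Difference = |€730.47 − €1,376.16| = €645.69

€645.69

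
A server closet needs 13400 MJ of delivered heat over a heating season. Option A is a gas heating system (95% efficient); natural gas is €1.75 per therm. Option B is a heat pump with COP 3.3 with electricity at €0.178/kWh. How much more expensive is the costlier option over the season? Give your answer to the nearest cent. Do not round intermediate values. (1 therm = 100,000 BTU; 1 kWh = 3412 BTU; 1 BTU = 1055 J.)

€33.18

Heat load = 13400 MJ = 13,400,000,000 J / 1055 = 12,701,422 BTU
Gas: input = 12,701,422 / 0.95 = 13,369,918 BTU = 133.7 therm → 133.7 × €1.75 = €233.97
Heat pump: 12,701,422 BTU / 3412 = 3,723 kWh heat; / 3.3 = 1,128 kWh in → × €0.178 = €200.79
Difference = |€233.97 − €200.79| = €33.18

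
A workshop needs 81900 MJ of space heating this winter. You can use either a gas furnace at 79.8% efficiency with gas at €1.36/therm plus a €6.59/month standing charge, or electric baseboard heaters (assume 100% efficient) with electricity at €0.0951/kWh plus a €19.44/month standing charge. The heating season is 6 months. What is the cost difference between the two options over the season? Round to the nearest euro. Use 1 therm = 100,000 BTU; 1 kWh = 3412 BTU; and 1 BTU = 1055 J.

€918

Heat load = 81900 MJ = 81,900,000,000 J / 1055 = 77,630,332 BTU
Gas: input = 77,630,332 / 0.798 = 97,281,117 BTU = 972.8 therm → 972.8 × €1.36 = €1,323.02; + 6 × €6.59 standing = €1,362.56
Electric: 77,630,332 BTU / 3412 = 22,750 kWh → × €0.0951 = €2,163.73; + 6 × €19.44 standing = €2,280.37
Difference = |€1,362.56 − €2,280.37| = €917.81 ≈ €918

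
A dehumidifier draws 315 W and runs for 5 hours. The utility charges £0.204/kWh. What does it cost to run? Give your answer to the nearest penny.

£0.32

Energy = 315 W × 5 h = 1,575 Wh = 1.575 kWh
Cost = 1.575 kWh × £0.204/kWh = £0.32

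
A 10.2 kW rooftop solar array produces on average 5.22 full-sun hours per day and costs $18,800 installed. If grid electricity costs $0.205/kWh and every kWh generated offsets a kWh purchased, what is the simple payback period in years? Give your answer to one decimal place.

Daily generation = 10.2 kW × 5.22 h = 53.24 kWh
Annual generation = 53.24 × 365 = 19434 kWh
Annual savings = 19434 × $0.205 = $3,983.98
Payback = $18,800 / $3,983.98 = 4.72 years

4.7 years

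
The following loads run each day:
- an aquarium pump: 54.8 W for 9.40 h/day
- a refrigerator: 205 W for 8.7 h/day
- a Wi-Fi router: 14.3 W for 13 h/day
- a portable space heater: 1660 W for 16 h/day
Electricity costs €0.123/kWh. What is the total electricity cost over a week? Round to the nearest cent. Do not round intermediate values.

aquarium pump: 54.8 W × 9.40 h × 7 d = 3,606 Wh = 3.606 kWh
refrigerator: 205 W × 8.7 h × 7 d = 12,484 Wh = 12.48 kWh
Wi-Fi router: 14.3 W × 13 h × 7 d = 1,301 Wh = 1.301 kWh
portable space heater: 1660 W × 16 h × 7 d = 185,920 Wh = 185.9 kWh
Total energy = 3.606 + 12.48 + 1.301 + 185.9 = 203.3 kWh
Cost = 203.3 kWh × €0.123 = €25.01

€25.01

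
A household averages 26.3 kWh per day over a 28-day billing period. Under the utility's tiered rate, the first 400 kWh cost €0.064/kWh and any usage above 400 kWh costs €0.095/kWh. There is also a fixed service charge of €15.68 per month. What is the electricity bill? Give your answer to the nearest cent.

Usage = 26.3 kWh/day × 28 days = 736.4 kWh
First 400 kWh × €0.064 = €25.60
Remaining 336.4 kWh × €0.095 = €31.96
Energy charge = €57.56; + service €15.68 = €73.24

€73.24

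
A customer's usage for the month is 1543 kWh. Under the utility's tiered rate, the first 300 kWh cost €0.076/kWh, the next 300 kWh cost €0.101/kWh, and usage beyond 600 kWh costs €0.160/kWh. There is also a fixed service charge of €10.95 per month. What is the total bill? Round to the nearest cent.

First 300 kWh × €0.076 = €22.80
Next 300 kWh × €0.101 = €30.30
Remaining 943 kWh × €0.160 = €150.88
Energy charge = €203.98; + service €10.95 = €214.93

€214.93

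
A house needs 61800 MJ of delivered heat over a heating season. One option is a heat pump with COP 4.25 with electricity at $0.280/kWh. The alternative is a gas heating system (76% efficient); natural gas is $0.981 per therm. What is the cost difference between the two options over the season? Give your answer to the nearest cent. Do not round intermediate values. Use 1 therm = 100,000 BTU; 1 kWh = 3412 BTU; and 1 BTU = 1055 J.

Heat load = 61800 MJ = 61,800,000,000 J / 1055 = 58,578,199 BTU
Gas: input = 58,578,199 / 0.76 = 77,076,578 BTU = 770.8 therm → 770.8 × $0.981 = $756.12
Heat pump: 58,578,199 BTU / 3412 = 17,170 kWh heat; / 4.25 = 4,040 kWh in → × $0.280 = $1,131.09
Difference = |$756.12 − $1,131.09| = $374.97

$374.97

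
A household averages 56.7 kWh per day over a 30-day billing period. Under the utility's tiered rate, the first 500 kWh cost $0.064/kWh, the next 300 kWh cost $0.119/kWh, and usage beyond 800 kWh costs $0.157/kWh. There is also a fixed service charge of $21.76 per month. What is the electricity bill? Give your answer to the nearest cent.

$230.92

Usage = 56.7 kWh/day × 30 days = 1701 kWh
First 500 kWh × $0.064 = $32.00
Next 300 kWh × $0.119 = $35.70
Remaining 901 kWh × $0.157 = $141.46
Energy charge = $209.16; + service $21.76 = $230.92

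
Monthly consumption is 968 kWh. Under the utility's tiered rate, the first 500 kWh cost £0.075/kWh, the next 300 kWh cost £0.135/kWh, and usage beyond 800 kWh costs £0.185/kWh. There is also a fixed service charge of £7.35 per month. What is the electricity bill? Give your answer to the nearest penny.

£116.43

First 500 kWh × £0.075 = £37.50
Next 300 kWh × £0.135 = £40.50
Remaining 168 kWh × £0.185 = £31.08
Energy charge = £109.08; + service £7.35 = £116.43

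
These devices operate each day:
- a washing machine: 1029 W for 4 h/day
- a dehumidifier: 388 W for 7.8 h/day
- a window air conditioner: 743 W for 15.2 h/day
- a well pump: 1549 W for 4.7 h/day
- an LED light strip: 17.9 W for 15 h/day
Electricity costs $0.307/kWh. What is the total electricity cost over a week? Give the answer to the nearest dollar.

washing machine: 1029 W × 4 h × 7 d = 28,812 Wh = 28.81 kWh
dehumidifier: 388 W × 7.8 h × 7 d = 21,185 Wh = 21.18 kWh
window air conditioner: 743 W × 15.2 h × 7 d = 79,055 Wh = 79.06 kWh
well pump: 1549 W × 4.7 h × 7 d = 50,962 Wh = 50.96 kWh
LED light strip: 17.9 W × 15 h × 7 d = 1,880 Wh = 1.879 kWh
Total energy = 28.81 + 21.18 + 79.06 + 50.96 + 1.879 = 181.9 kWh
Cost = 181.9 kWh × $0.307 = $55.84 ≈ $56

$56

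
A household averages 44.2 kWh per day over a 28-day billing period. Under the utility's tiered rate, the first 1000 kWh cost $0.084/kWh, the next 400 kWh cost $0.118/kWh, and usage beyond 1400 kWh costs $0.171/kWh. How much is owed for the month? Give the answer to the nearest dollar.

$112

Usage = 44.2 kWh/day × 28 days = 1237.6 kWh
First 1000 kWh × $0.084 = $84.00
Next 237.6 kWh × $0.118 = $28.04
Remaining tier: 0 kWh (not reached)
Total = $112.04 ≈ $112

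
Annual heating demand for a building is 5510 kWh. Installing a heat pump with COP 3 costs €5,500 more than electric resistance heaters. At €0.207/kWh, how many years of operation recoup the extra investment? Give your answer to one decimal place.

Resistance: 5510 kWh × €0.207 = €1,140.57/yr
Heat pump: 5510 / 3 = 1837 kWh in → × €0.207 = €380.19/yr
Annual savings = €760.38
Payback = €5,500 / €760.38 = 7.23 years

7.2 years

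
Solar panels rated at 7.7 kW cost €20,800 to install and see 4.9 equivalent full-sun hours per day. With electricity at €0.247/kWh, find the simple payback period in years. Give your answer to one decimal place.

6.1 years

Daily generation = 7.7 kW × 4.9 h = 37.73 kWh
Annual generation = 37.73 × 365 = 13771 kWh
Annual savings = 13771 × €0.247 = €3,401.55
Payback = €20,800 / €3,401.55 = 6.11 years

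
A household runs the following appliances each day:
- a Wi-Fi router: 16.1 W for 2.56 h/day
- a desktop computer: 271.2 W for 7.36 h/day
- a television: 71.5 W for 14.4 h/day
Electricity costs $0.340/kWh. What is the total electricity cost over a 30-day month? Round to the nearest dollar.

$31

Wi-Fi router: 16.1 W × 2.56 h × 30 d = 1,236 Wh = 1.236 kWh
desktop computer: 271.2 W × 7.36 h × 30 d = 59,881 Wh = 59.88 kWh
television: 71.5 W × 14.4 h × 30 d = 30,888 Wh = 30.89 kWh
Total energy = 1.236 + 59.88 + 30.89 = 92.01 kWh
Cost = 92.01 kWh × $0.340 = $31.28 ≈ $31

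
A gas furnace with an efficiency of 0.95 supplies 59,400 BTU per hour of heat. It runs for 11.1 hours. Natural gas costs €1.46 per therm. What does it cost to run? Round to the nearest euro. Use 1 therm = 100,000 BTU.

€10

Heat delivered = 59,400 BTU/h × 11.1 h = 659,340 BTU
Gas input = 659,340 / 0.95 = 694,042 BTU
= 694,042 / 100,000 = 6.94 therm
Cost = 6.94 × €1.46/therm = €10.13 ≈ €10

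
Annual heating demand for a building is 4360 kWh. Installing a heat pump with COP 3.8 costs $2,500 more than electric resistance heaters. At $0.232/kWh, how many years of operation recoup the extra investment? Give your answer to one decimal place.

Resistance: 4360 kWh × $0.232 = $1,011.52/yr
Heat pump: 4360 / 3.8 = 1147 kWh in → × $0.232 = $266.19/yr
Annual savings = $745.33
Payback = $2,500 / $745.33 = 3.35 years

3.4 years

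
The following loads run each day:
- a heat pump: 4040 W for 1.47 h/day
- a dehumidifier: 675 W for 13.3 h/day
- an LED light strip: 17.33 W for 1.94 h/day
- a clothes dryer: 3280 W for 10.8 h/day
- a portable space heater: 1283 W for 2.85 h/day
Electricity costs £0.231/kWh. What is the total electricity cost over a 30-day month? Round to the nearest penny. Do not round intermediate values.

heat pump: 4040 W × 1.47 h × 30 d = 178,164 Wh = 178.2 kWh
dehumidifier: 675 W × 13.3 h × 30 d = 269,325 Wh = 269.3 kWh
LED light strip: 17.33 W × 1.94 h × 30 d = 1,009 Wh = 1.009 kWh
clothes dryer: 3280 W × 10.8 h × 30 d = 1,062,720 Wh = 1,063 kWh
portable space heater: 1283 W × 2.85 h × 30 d = 109,696 Wh = 109.7 kWh
Total energy = 178.2 + 269.3 + 1.009 + 1,063 + 109.7 = 1,621 kWh
Cost = 1,621 kWh × £0.231 = £374.43

£374.43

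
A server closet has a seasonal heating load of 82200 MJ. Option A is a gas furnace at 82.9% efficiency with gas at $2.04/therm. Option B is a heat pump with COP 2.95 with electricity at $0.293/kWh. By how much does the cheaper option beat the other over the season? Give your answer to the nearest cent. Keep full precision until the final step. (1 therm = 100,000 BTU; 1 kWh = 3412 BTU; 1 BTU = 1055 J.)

Heat load = 82200 MJ = 82,200,000,000 J / 1055 = 77,914,692 BTU
Gas: input = 77,914,692 / 0.829 = 93,986,359 BTU = 939.9 therm → 939.9 × $2.04 = $1,917.32
Heat pump: 77,914,692 BTU / 3412 = 22,840 kWh heat; / 2.95 = 7,741 kWh in → × $0.293 = $2,268.07
Difference = |$1,917.32 − $2,268.07| = $350.75

$350.75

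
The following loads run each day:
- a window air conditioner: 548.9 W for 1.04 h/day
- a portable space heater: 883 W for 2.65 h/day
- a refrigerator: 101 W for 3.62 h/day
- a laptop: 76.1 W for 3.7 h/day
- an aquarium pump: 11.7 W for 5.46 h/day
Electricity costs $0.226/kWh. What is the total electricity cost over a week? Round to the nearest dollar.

$6

window air conditioner: 548.9 W × 1.04 h × 7 d = 3,996 Wh = 3.996 kWh
portable space heater: 883 W × 2.65 h × 7 d = 16,380 Wh = 16.38 kWh
refrigerator: 101 W × 3.62 h × 7 d = 2,559 Wh = 2.559 kWh
laptop: 76.1 W × 3.7 h × 7 d = 1,971 Wh = 1.971 kWh
aquarium pump: 11.7 W × 5.46 h × 7 d = 447 Wh = 0.4472 kWh
Total energy = 3.996 + 16.38 + 2.559 + 1.971 + 0.4472 = 25.35 kWh
Cost = 25.35 kWh × $0.226 = $5.73 ≈ $6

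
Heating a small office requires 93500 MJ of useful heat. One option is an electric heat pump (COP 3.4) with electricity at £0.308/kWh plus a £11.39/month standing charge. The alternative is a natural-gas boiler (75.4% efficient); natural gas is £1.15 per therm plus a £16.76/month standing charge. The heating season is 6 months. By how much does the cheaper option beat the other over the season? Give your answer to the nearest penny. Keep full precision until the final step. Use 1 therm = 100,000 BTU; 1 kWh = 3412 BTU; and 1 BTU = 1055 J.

£969.06

Heat load = 93500 MJ = 93,500,000,000 J / 1055 = 88,625,592 BTU
Gas: input = 88,625,592 / 0.754 = 117,540,573 BTU = 1,175 therm → 1,175 × £1.15 = £1,351.72; + 6 × £16.76 standing = £1,452.28
Heat pump: 88,625,592 BTU / 3412 = 25,970 kWh heat; / 3.4 = 7,640 kWh in → × £0.308 = £2,353.00; + 6 × £11.39 standing = £2,421.34
Difference = |£1,452.28 − £2,421.34| = £969.06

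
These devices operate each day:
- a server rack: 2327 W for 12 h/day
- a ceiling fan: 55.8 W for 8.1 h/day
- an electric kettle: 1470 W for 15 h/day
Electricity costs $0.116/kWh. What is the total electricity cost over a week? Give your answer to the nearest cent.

$40.95

server rack: 2327 W × 12 h × 7 d = 195,468 Wh = 195.5 kWh
ceiling fan: 55.8 W × 8.1 h × 7 d = 3,164 Wh = 3.164 kWh
electric kettle: 1470 W × 15 h × 7 d = 154,350 Wh = 154.3 kWh
Total energy = 195.5 + 3.164 + 154.3 = 353 kWh
Cost = 353 kWh × $0.116 = $40.95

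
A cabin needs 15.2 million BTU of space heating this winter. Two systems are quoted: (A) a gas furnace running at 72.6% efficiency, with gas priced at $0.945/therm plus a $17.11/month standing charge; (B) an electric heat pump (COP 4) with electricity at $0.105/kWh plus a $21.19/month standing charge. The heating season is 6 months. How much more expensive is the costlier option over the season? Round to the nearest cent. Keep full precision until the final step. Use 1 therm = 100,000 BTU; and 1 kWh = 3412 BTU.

$56.43

Heat load = 15.2 × 10⁶ BTU = 15,200,000 BTU
Gas: input = 15,200,000 / 0.726 = 20,936,639 BTU = 209.4 therm → 209.4 × $0.945 = $197.85; + 6 × $17.11 standing = $300.51
Heat pump: 15,200,000 BTU / 3412 = 4,455 kWh heat; / 4 = 1,114 kWh in → × $0.105 = $116.94; + 6 × $21.19 standing = $244.08
Difference = |$300.51 − $244.08| = $56.43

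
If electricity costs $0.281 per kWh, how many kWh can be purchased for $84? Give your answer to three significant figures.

$84 / $0.281 per kWh = 298.9 kWh

299 kWh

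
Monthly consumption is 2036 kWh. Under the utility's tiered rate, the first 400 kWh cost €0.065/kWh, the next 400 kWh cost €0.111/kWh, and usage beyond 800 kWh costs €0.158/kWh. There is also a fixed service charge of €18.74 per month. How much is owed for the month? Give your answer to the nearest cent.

€284.43

First 400 kWh × €0.065 = €26.00
Next 400 kWh × €0.111 = €44.40
Remaining 1236 kWh × €0.158 = €195.29
Energy charge = €265.69; + service €18.74 = €284.43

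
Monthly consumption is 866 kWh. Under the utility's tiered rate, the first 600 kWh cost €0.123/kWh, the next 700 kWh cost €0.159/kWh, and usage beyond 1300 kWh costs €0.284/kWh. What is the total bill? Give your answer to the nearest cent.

First 600 kWh × €0.123 = €73.80
Next 266 kWh × €0.159 = €42.29
Remaining tier: 0 kWh (not reached)
Total = €116.09

€116.09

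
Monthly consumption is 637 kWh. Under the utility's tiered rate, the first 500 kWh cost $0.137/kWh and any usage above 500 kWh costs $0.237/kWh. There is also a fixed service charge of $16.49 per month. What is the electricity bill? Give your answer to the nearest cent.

First 500 kWh × $0.137 = $68.50
Remaining 137 kWh × $0.237 = $32.47
Energy charge = $100.97; + service $16.49 = $117.46

$117.46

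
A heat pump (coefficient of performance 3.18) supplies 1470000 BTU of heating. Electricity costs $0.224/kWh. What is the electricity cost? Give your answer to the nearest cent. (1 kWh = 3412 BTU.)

$30.35

Heat delivered = 1,470,000 BTU / 3412 = 430.8 kWh
Electrical input = 430.8 kWh / 3.18 = 135.5 kWh
Cost = 135.5 × $0.224/kWh = $30.35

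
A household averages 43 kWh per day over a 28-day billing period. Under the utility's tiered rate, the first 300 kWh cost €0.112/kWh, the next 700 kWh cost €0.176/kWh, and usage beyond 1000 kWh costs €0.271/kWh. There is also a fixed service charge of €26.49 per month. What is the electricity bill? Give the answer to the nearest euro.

€239

Usage = 43 kWh/day × 28 days = 1204 kWh
First 300 kWh × €0.112 = €33.60
Next 700 kWh × €0.176 = €123.20
Remaining 204 kWh × €0.271 = €55.28
Energy charge = €212.08; + service €26.49 = €238.57 ≈ €239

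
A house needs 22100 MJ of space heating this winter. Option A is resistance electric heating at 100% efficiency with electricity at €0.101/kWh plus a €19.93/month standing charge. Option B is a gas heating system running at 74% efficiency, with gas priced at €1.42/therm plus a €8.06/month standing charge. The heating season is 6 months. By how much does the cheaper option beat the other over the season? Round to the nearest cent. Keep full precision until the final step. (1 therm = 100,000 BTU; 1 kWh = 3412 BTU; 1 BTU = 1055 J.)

€289.33

Heat load = 22100 MJ = 22,100,000,000 J / 1055 = 20,947,867 BTU
Gas: input = 20,947,867 / 0.74 = 28,307,929 BTU = 283.1 therm → 283.1 × €1.42 = €401.97; + 6 × €8.06 standing = €450.33
Electric: 20,947,867 BTU / 3412 = 6,139 kWh → × €0.101 = €620.09; + 6 × €19.93 standing = €739.67
Difference = |€450.33 − €739.67| = €289.33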